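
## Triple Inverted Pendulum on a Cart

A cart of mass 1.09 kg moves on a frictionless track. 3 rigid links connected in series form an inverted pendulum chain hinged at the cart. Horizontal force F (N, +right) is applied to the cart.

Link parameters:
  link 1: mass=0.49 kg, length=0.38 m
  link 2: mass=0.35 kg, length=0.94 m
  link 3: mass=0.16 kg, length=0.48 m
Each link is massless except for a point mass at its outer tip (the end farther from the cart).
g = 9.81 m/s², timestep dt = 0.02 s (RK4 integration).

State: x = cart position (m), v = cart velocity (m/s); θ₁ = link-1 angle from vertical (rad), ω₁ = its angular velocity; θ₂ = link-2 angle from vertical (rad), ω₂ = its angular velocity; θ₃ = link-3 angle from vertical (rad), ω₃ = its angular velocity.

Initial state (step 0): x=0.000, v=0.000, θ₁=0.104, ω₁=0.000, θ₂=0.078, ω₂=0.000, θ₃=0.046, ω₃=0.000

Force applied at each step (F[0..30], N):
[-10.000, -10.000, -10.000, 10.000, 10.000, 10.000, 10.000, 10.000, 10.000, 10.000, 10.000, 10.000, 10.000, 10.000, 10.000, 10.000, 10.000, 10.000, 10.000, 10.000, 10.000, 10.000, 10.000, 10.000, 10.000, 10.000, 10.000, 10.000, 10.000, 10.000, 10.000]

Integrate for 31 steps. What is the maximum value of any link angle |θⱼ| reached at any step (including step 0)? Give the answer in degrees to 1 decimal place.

apply F[0]=-10.000 → step 1: x=-0.002, v=-0.200, θ₁=0.110, ω₁=0.592, θ₂=0.078, ω₂=-0.008, θ₃=0.046, ω₃=-0.017
apply F[1]=-10.000 → step 2: x=-0.008, v=-0.401, θ₁=0.128, ω₁=1.196, θ₂=0.078, ω₂=-0.019, θ₃=0.045, ω₃=-0.033
apply F[2]=-10.000 → step 3: x=-0.018, v=-0.604, θ₁=0.158, ω₁=1.823, θ₂=0.077, ω₂=-0.038, θ₃=0.045, ω₃=-0.047
apply F[3]=+10.000 → step 4: x=-0.029, v=-0.452, θ₁=0.192, ω₁=1.571, θ₂=0.076, ω₂=-0.076, θ₃=0.043, ω₃=-0.067
apply F[4]=+10.000 → step 5: x=-0.036, v=-0.306, θ₁=0.221, ω₁=1.374, θ₂=0.074, ω₂=-0.131, θ₃=0.042, ω₃=-0.086
apply F[5]=+10.000 → step 6: x=-0.041, v=-0.166, θ₁=0.247, ω₁=1.225, θ₂=0.071, ω₂=-0.199, θ₃=0.040, ω₃=-0.106
apply F[6]=+10.000 → step 7: x=-0.043, v=-0.031, θ₁=0.270, ω₁=1.118, θ₂=0.066, ω₂=-0.281, θ₃=0.038, ω₃=-0.124
apply F[7]=+10.000 → step 8: x=-0.042, v=0.100, θ₁=0.292, ω₁=1.047, θ₂=0.059, ω₂=-0.375, θ₃=0.035, ω₃=-0.140
apply F[8]=+10.000 → step 9: x=-0.039, v=0.228, θ₁=0.313, ω₁=1.010, θ₂=0.051, ω₂=-0.481, θ₃=0.032, ω₃=-0.152
apply F[9]=+10.000 → step 10: x=-0.033, v=0.353, θ₁=0.333, ω₁=1.003, θ₂=0.040, ω₂=-0.598, θ₃=0.029, ω₃=-0.161
apply F[10]=+10.000 → step 11: x=-0.025, v=0.477, θ₁=0.353, ω₁=1.022, θ₂=0.027, ω₂=-0.726, θ₃=0.026, ω₃=-0.165
apply F[11]=+10.000 → step 12: x=-0.014, v=0.598, θ₁=0.374, ω₁=1.067, θ₂=0.011, ω₂=-0.866, θ₃=0.022, ω₃=-0.162
apply F[12]=+10.000 → step 13: x=-0.001, v=0.719, θ₁=0.396, ω₁=1.132, θ₂=-0.008, ω₂=-1.016, θ₃=0.019, ω₃=-0.153
apply F[13]=+10.000 → step 14: x=0.015, v=0.838, θ₁=0.419, ω₁=1.215, θ₂=-0.030, ω₂=-1.176, θ₃=0.016, ω₃=-0.136
apply F[14]=+10.000 → step 15: x=0.033, v=0.958, θ₁=0.444, ω₁=1.311, θ₂=-0.055, ω₂=-1.344, θ₃=0.014, ω₃=-0.113
apply F[15]=+10.000 → step 16: x=0.053, v=1.078, θ₁=0.472, ω₁=1.416, θ₂=-0.084, ω₂=-1.520, θ₃=0.012, ω₃=-0.085
apply F[16]=+10.000 → step 17: x=0.076, v=1.199, θ₁=0.501, ω₁=1.524, θ₂=-0.116, ω₂=-1.700, θ₃=0.010, ω₃=-0.052
apply F[17]=+10.000 → step 18: x=0.101, v=1.321, θ₁=0.532, ω₁=1.628, θ₂=-0.152, ω₂=-1.883, θ₃=0.010, ω₃=-0.018
apply F[18]=+10.000 → step 19: x=0.129, v=1.444, θ₁=0.566, ω₁=1.725, θ₂=-0.191, ω₂=-2.068, θ₃=0.010, ω₃=0.013
apply F[19]=+10.000 → step 20: x=0.159, v=1.569, θ₁=0.601, ω₁=1.808, θ₂=-0.234, ω₂=-2.251, θ₃=0.010, ω₃=0.038
apply F[20]=+10.000 → step 21: x=0.191, v=1.696, θ₁=0.638, ω₁=1.875, θ₂=-0.281, ω₂=-2.432, θ₃=0.011, ω₃=0.052
apply F[21]=+10.000 → step 22: x=0.227, v=1.823, θ₁=0.676, ω₁=1.922, θ₂=-0.332, ω₂=-2.611, θ₃=0.012, ω₃=0.051
apply F[22]=+10.000 → step 23: x=0.264, v=1.951, θ₁=0.715, ω₁=1.949, θ₂=-0.386, ω₂=-2.787, θ₃=0.013, ω₃=0.029
apply F[23]=+10.000 → step 24: x=0.305, v=2.078, θ₁=0.754, ω₁=1.953, θ₂=-0.443, ω₂=-2.961, θ₃=0.013, ω₃=-0.018
apply F[24]=+10.000 → step 25: x=0.347, v=2.204, θ₁=0.793, ω₁=1.934, θ₂=-0.504, ω₂=-3.133, θ₃=0.012, ω₃=-0.096
apply F[25]=+10.000 → step 26: x=0.393, v=2.329, θ₁=0.831, ω₁=1.892, θ₂=-0.568, ω₂=-3.306, θ₃=0.009, ω₃=-0.209
apply F[26]=+10.000 → step 27: x=0.441, v=2.450, θ₁=0.868, ω₁=1.827, θ₂=-0.636, ω₂=-3.479, θ₃=0.003, ω₃=-0.364
apply F[27]=+10.000 → step 28: x=0.491, v=2.568, θ₁=0.904, ω₁=1.739, θ₂=-0.708, ω₂=-3.655, θ₃=-0.006, ω₃=-0.566
apply F[28]=+10.000 → step 29: x=0.543, v=2.680, θ₁=0.938, ω₁=1.627, θ₂=-0.782, ω₂=-3.834, θ₃=-0.020, ω₃=-0.822
apply F[29]=+10.000 → step 30: x=0.598, v=2.785, θ₁=0.969, ω₁=1.492, θ₂=-0.861, ω₂=-4.017, θ₃=-0.039, ω₃=-1.141
apply F[30]=+10.000 → step 31: x=0.655, v=2.883, θ₁=0.997, ω₁=1.336, θ₂=-0.943, ω₂=-4.204, θ₃=-0.066, ω₃=-1.531
Max |angle| over trajectory = 0.997 rad = 57.1°.

Answer: 57.1°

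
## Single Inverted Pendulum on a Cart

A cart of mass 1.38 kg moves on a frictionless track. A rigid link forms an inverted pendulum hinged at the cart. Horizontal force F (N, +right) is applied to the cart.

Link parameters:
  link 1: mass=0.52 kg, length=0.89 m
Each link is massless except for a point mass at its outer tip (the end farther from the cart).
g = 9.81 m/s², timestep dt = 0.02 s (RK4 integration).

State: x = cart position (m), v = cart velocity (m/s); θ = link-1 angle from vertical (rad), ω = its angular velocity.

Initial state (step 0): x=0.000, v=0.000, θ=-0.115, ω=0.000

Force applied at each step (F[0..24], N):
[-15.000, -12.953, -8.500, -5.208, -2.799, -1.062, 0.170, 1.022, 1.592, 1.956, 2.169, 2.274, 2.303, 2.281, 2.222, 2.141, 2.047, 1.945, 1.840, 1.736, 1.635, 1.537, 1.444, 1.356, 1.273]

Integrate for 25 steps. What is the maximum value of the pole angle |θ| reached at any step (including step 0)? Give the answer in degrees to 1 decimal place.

apply F[0]=-15.000 → step 1: x=-0.002, v=-0.208, θ=-0.113, ω=0.207
apply F[1]=-12.953 → step 2: x=-0.008, v=-0.387, θ=-0.107, ω=0.383
apply F[2]=-8.500 → step 3: x=-0.017, v=-0.502, θ=-0.098, ω=0.489
apply F[3]=-5.208 → step 4: x=-0.028, v=-0.571, θ=-0.088, ω=0.545
apply F[4]=-2.799 → step 5: x=-0.039, v=-0.605, θ=-0.077, ω=0.566
apply F[5]=-1.062 → step 6: x=-0.052, v=-0.616, θ=-0.066, ω=0.561
apply F[6]=+0.170 → step 7: x=-0.064, v=-0.609, θ=-0.055, ω=0.541
apply F[7]=+1.022 → step 8: x=-0.076, v=-0.591, θ=-0.044, ω=0.509
apply F[8]=+1.592 → step 9: x=-0.087, v=-0.565, θ=-0.034, ω=0.471
apply F[9]=+1.956 → step 10: x=-0.098, v=-0.534, θ=-0.025, ω=0.431
apply F[10]=+2.169 → step 11: x=-0.109, v=-0.501, θ=-0.017, ω=0.389
apply F[11]=+2.274 → step 12: x=-0.118, v=-0.467, θ=-0.010, ω=0.348
apply F[12]=+2.303 → step 13: x=-0.127, v=-0.433, θ=-0.003, ω=0.308
apply F[13]=+2.281 → step 14: x=-0.136, v=-0.400, θ=0.003, ω=0.271
apply F[14]=+2.222 → step 15: x=-0.143, v=-0.368, θ=0.008, ω=0.237
apply F[15]=+2.141 → step 16: x=-0.151, v=-0.338, θ=0.012, ω=0.205
apply F[16]=+2.047 → step 17: x=-0.157, v=-0.310, θ=0.016, ω=0.176
apply F[17]=+1.945 → step 18: x=-0.163, v=-0.283, θ=0.019, ω=0.149
apply F[18]=+1.840 → step 19: x=-0.168, v=-0.258, θ=0.022, ω=0.126
apply F[19]=+1.736 → step 20: x=-0.173, v=-0.234, θ=0.024, ω=0.104
apply F[20]=+1.635 → step 21: x=-0.178, v=-0.212, θ=0.026, ω=0.085
apply F[21]=+1.537 → step 22: x=-0.182, v=-0.192, θ=0.028, ω=0.068
apply F[22]=+1.444 → step 23: x=-0.185, v=-0.173, θ=0.029, ω=0.053
apply F[23]=+1.356 → step 24: x=-0.189, v=-0.156, θ=0.030, ω=0.040
apply F[24]=+1.273 → step 25: x=-0.192, v=-0.139, θ=0.030, ω=0.029
Max |angle| over trajectory = 0.115 rad = 6.6°.

Answer: 6.6°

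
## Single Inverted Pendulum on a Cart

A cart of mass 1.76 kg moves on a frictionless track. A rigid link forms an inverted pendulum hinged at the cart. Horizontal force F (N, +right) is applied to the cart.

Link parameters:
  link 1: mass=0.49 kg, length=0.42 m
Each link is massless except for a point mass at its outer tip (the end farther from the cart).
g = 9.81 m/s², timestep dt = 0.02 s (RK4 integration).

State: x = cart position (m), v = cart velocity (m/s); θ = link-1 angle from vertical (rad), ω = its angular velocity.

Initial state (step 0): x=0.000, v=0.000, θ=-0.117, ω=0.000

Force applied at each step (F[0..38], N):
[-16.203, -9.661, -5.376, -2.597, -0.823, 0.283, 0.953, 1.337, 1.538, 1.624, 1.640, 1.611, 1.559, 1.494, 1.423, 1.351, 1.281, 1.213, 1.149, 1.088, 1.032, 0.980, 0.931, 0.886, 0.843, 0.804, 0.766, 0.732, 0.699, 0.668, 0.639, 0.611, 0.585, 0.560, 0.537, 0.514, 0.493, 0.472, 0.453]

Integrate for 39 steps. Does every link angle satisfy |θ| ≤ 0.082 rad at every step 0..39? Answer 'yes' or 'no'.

Answer: no

Derivation:
apply F[0]=-16.203 → step 1: x=-0.002, v=-0.177, θ=-0.113, ω=0.365
apply F[1]=-9.661 → step 2: x=-0.006, v=-0.281, θ=-0.104, ω=0.559
apply F[2]=-5.376 → step 3: x=-0.013, v=-0.336, θ=-0.092, ω=0.646
apply F[3]=-2.597 → step 4: x=-0.020, v=-0.361, θ=-0.079, ω=0.665
apply F[4]=-0.823 → step 5: x=-0.027, v=-0.367, θ=-0.066, ω=0.644
apply F[5]=+0.283 → step 6: x=-0.034, v=-0.360, θ=-0.053, ω=0.601
apply F[6]=+0.953 → step 7: x=-0.041, v=-0.347, θ=-0.042, ω=0.547
apply F[7]=+1.337 → step 8: x=-0.048, v=-0.330, θ=-0.032, ω=0.489
apply F[8]=+1.538 → step 9: x=-0.054, v=-0.311, θ=-0.022, ω=0.431
apply F[9]=+1.624 → step 10: x=-0.060, v=-0.292, θ=-0.014, ω=0.376
apply F[10]=+1.640 → step 11: x=-0.066, v=-0.272, θ=-0.007, ω=0.325
apply F[11]=+1.611 → step 12: x=-0.071, v=-0.254, θ=-0.001, ω=0.279
apply F[12]=+1.559 → step 13: x=-0.076, v=-0.236, θ=0.004, ω=0.238
apply F[13]=+1.494 → step 14: x=-0.081, v=-0.219, θ=0.008, ω=0.201
apply F[14]=+1.423 → step 15: x=-0.085, v=-0.204, θ=0.012, ω=0.169
apply F[15]=+1.351 → step 16: x=-0.089, v=-0.189, θ=0.015, ω=0.140
apply F[16]=+1.281 → step 17: x=-0.092, v=-0.176, θ=0.018, ω=0.115
apply F[17]=+1.213 → step 18: x=-0.096, v=-0.163, θ=0.020, ω=0.093
apply F[18]=+1.149 → step 19: x=-0.099, v=-0.151, θ=0.021, ω=0.075
apply F[19]=+1.088 → step 20: x=-0.102, v=-0.140, θ=0.023, ω=0.058
apply F[20]=+1.032 → step 21: x=-0.105, v=-0.129, θ=0.024, ω=0.044
apply F[21]=+0.980 → step 22: x=-0.107, v=-0.119, θ=0.024, ω=0.032
apply F[22]=+0.931 → step 23: x=-0.109, v=-0.110, θ=0.025, ω=0.022
apply F[23]=+0.886 → step 24: x=-0.112, v=-0.101, θ=0.025, ω=0.013
apply F[24]=+0.843 → step 25: x=-0.113, v=-0.093, θ=0.025, ω=0.005
apply F[25]=+0.804 → step 26: x=-0.115, v=-0.086, θ=0.025, ω=-0.002
apply F[26]=+0.766 → step 27: x=-0.117, v=-0.078, θ=0.025, ω=-0.007
apply F[27]=+0.732 → step 28: x=-0.118, v=-0.071, θ=0.025, ω=-0.012
apply F[28]=+0.699 → step 29: x=-0.120, v=-0.065, θ=0.025, ω=-0.016
apply F[29]=+0.668 → step 30: x=-0.121, v=-0.058, θ=0.025, ω=-0.019
apply F[30]=+0.639 → step 31: x=-0.122, v=-0.053, θ=0.024, ω=-0.022
apply F[31]=+0.611 → step 32: x=-0.123, v=-0.047, θ=0.024, ω=-0.024
apply F[32]=+0.585 → step 33: x=-0.124, v=-0.042, θ=0.023, ω=-0.026
apply F[33]=+0.560 → step 34: x=-0.125, v=-0.036, θ=0.023, ω=-0.027
apply F[34]=+0.537 → step 35: x=-0.125, v=-0.032, θ=0.022, ω=-0.028
apply F[35]=+0.514 → step 36: x=-0.126, v=-0.027, θ=0.022, ω=-0.029
apply F[36]=+0.493 → step 37: x=-0.126, v=-0.022, θ=0.021, ω=-0.030
apply F[37]=+0.472 → step 38: x=-0.127, v=-0.018, θ=0.020, ω=-0.030
apply F[38]=+0.453 → step 39: x=-0.127, v=-0.014, θ=0.020, ω=-0.030
Max |angle| over trajectory = 0.117 rad; bound = 0.082 → exceeded.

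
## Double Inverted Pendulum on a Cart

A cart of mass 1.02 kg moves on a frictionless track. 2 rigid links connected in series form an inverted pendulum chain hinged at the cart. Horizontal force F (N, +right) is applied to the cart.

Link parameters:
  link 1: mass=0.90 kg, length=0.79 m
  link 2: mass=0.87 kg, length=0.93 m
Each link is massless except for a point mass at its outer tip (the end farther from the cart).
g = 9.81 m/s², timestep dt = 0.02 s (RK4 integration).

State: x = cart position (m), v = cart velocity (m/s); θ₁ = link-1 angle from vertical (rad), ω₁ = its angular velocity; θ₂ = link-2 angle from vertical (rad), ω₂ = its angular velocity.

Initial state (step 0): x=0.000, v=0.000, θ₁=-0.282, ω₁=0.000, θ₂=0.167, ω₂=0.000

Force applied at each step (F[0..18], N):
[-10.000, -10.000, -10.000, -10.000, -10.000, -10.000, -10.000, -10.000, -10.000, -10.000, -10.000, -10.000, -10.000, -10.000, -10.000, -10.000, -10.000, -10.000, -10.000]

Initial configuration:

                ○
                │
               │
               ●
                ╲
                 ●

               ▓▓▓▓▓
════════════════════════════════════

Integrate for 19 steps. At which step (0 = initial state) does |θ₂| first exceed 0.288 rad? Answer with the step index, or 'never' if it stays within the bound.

Answer: 9

Derivation:
apply F[0]=-10.000 → step 1: x=-0.001, v=-0.107, θ₁=-0.282, ω₁=-0.027, θ₂=0.169, ω₂=0.170
apply F[1]=-10.000 → step 2: x=-0.004, v=-0.214, θ₁=-0.283, ω₁=-0.054, θ₂=0.174, ω₂=0.340
apply F[2]=-10.000 → step 3: x=-0.010, v=-0.322, θ₁=-0.284, ω₁=-0.081, θ₂=0.182, ω₂=0.511
apply F[3]=-10.000 → step 4: x=-0.017, v=-0.430, θ₁=-0.286, ω₁=-0.107, θ₂=0.194, ω₂=0.684
apply F[4]=-10.000 → step 5: x=-0.027, v=-0.539, θ₁=-0.289, ω₁=-0.131, θ₂=0.210, ω₂=0.860
apply F[5]=-10.000 → step 6: x=-0.039, v=-0.650, θ₁=-0.292, ω₁=-0.152, θ₂=0.229, ω₂=1.037
apply F[6]=-10.000 → step 7: x=-0.053, v=-0.762, θ₁=-0.295, ω₁=-0.171, θ₂=0.251, ω₂=1.218
apply F[7]=-10.000 → step 8: x=-0.069, v=-0.875, θ₁=-0.298, ω₁=-0.185, θ₂=0.277, ω₂=1.400
apply F[8]=-10.000 → step 9: x=-0.088, v=-0.991, θ₁=-0.302, ω₁=-0.193, θ₂=0.307, ω₂=1.586
apply F[9]=-10.000 → step 10: x=-0.109, v=-1.109, θ₁=-0.306, ω₁=-0.194, θ₂=0.341, ω₂=1.773
apply F[10]=-10.000 → step 11: x=-0.132, v=-1.229, θ₁=-0.310, ω₁=-0.185, θ₂=0.378, ω₂=1.962
apply F[11]=-10.000 → step 12: x=-0.158, v=-1.352, θ₁=-0.313, ω₁=-0.165, θ₂=0.419, ω₂=2.152
apply F[12]=-10.000 → step 13: x=-0.186, v=-1.477, θ₁=-0.316, ω₁=-0.131, θ₂=0.464, ω₂=2.342
apply F[13]=-10.000 → step 14: x=-0.217, v=-1.605, θ₁=-0.318, ω₁=-0.081, θ₂=0.513, ω₂=2.534
apply F[14]=-10.000 → step 15: x=-0.251, v=-1.736, θ₁=-0.319, ω₁=-0.014, θ₂=0.566, ω₂=2.725
apply F[15]=-10.000 → step 16: x=-0.287, v=-1.870, θ₁=-0.319, ω₁=0.074, θ₂=0.622, ω₂=2.917
apply F[16]=-10.000 → step 17: x=-0.325, v=-2.006, θ₁=-0.316, ω₁=0.185, θ₂=0.682, ω₂=3.108
apply F[17]=-10.000 → step 18: x=-0.367, v=-2.146, θ₁=-0.311, ω₁=0.321, θ₂=0.746, ω₂=3.299
apply F[18]=-10.000 → step 19: x=-0.411, v=-2.288, θ₁=-0.303, ω₁=0.484, θ₂=0.814, ω₂=3.490
|θ₂| = 0.307 > 0.288 first at step 9.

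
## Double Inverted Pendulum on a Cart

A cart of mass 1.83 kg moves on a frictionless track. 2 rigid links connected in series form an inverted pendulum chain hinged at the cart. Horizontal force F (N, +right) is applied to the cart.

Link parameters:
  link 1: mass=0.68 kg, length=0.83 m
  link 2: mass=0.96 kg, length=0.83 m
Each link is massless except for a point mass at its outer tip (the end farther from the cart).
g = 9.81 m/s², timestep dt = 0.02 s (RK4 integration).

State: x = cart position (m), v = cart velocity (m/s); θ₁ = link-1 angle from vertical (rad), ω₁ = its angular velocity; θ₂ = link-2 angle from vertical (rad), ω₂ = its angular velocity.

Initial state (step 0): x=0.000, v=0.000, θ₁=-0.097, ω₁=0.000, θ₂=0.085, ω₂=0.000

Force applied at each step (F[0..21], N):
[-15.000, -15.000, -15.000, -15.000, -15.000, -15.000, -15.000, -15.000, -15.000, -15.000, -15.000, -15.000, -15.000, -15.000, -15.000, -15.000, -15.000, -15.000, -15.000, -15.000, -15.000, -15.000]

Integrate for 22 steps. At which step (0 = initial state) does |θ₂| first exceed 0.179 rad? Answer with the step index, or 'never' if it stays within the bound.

apply F[0]=-15.000 → step 1: x=-0.001, v=-0.147, θ₁=-0.096, ω₁=0.092, θ₂=0.086, ω₂=0.105
apply F[1]=-15.000 → step 2: x=-0.006, v=-0.294, θ₁=-0.093, ω₁=0.186, θ₂=0.089, ω₂=0.210
apply F[2]=-15.000 → step 3: x=-0.013, v=-0.441, θ₁=-0.089, ω₁=0.282, θ₂=0.094, ω₂=0.315
apply F[3]=-15.000 → step 4: x=-0.024, v=-0.590, θ₁=-0.082, ω₁=0.381, θ₂=0.102, ω₂=0.419
apply F[4]=-15.000 → step 5: x=-0.037, v=-0.741, θ₁=-0.073, ω₁=0.485, θ₂=0.111, ω₂=0.521
apply F[5]=-15.000 → step 6: x=-0.053, v=-0.893, θ₁=-0.063, ω₁=0.594, θ₂=0.123, ω₂=0.622
apply F[6]=-15.000 → step 7: x=-0.073, v=-1.048, θ₁=-0.050, ω₁=0.711, θ₂=0.136, ω₂=0.721
apply F[7]=-15.000 → step 8: x=-0.095, v=-1.205, θ₁=-0.034, ω₁=0.837, θ₂=0.151, ω₂=0.817
apply F[8]=-15.000 → step 9: x=-0.121, v=-1.365, θ₁=-0.016, ω₁=0.972, θ₂=0.169, ω₂=0.909
apply F[9]=-15.000 → step 10: x=-0.150, v=-1.528, θ₁=0.005, ω₁=1.120, θ₂=0.188, ω₂=0.995
apply F[10]=-15.000 → step 11: x=-0.182, v=-1.694, θ₁=0.029, ω₁=1.280, θ₂=0.208, ω₂=1.075
apply F[11]=-15.000 → step 12: x=-0.218, v=-1.864, θ₁=0.056, ω₁=1.455, θ₂=0.231, ω₂=1.146
apply F[12]=-15.000 → step 13: x=-0.257, v=-2.035, θ₁=0.087, ω₁=1.645, θ₂=0.254, ω₂=1.208
apply F[13]=-15.000 → step 14: x=-0.299, v=-2.209, θ₁=0.122, ω₁=1.852, θ₂=0.279, ω₂=1.259
apply F[14]=-15.000 → step 15: x=-0.345, v=-2.384, θ₁=0.161, ω₁=2.075, θ₂=0.305, ω₂=1.297
apply F[15]=-15.000 → step 16: x=-0.394, v=-2.558, θ₁=0.205, ω₁=2.312, θ₂=0.331, ω₂=1.322
apply F[16]=-15.000 → step 17: x=-0.447, v=-2.730, θ₁=0.254, ω₁=2.562, θ₂=0.357, ω₂=1.334
apply F[17]=-15.000 → step 18: x=-0.503, v=-2.895, θ₁=0.308, ω₁=2.820, θ₂=0.384, ω₂=1.335
apply F[18]=-15.000 → step 19: x=-0.563, v=-3.050, θ₁=0.367, ω₁=3.079, θ₂=0.411, ω₂=1.331
apply F[19]=-15.000 → step 20: x=-0.625, v=-3.192, θ₁=0.431, ω₁=3.331, θ₂=0.437, ω₂=1.326
apply F[20]=-15.000 → step 21: x=-0.691, v=-3.318, θ₁=0.500, ω₁=3.570, θ₂=0.464, ω₂=1.331
apply F[21]=-15.000 → step 22: x=-0.758, v=-3.423, θ₁=0.573, ω₁=3.786, θ₂=0.491, ω₂=1.353
|θ₂| = 0.188 > 0.179 first at step 10.

Answer: 10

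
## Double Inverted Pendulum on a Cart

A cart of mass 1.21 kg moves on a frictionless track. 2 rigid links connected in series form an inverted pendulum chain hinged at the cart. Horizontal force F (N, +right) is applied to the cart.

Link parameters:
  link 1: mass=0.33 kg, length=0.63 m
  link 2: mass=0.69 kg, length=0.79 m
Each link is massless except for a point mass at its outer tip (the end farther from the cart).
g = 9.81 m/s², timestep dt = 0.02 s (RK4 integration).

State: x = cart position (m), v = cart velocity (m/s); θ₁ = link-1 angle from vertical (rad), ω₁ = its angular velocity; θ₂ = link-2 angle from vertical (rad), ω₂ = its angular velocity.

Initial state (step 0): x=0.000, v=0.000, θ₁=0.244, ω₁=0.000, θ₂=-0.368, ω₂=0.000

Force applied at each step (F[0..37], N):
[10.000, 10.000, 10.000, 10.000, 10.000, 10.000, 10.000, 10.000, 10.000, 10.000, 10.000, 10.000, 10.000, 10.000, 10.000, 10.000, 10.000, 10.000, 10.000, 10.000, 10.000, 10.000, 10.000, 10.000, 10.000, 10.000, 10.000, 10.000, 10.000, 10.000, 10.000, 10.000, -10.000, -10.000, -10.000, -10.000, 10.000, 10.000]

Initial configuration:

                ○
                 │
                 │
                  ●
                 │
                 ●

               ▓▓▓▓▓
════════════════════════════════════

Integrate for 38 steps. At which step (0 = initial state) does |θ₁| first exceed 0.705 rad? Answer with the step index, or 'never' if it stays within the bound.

Answer: 27

Derivation:
apply F[0]=+10.000 → step 1: x=0.001, v=0.138, θ₁=0.245, ω₁=0.068, θ₂=-0.371, ω₂=-0.297
apply F[1]=+10.000 → step 2: x=0.006, v=0.277, θ₁=0.247, ω₁=0.133, θ₂=-0.380, ω₂=-0.593
apply F[2]=+10.000 → step 3: x=0.012, v=0.416, θ₁=0.250, ω₁=0.190, θ₂=-0.395, ω₂=-0.887
apply F[3]=+10.000 → step 4: x=0.022, v=0.556, θ₁=0.254, ω₁=0.236, θ₂=-0.415, ω₂=-1.176
apply F[4]=+10.000 → step 5: x=0.035, v=0.697, θ₁=0.259, ω₁=0.266, θ₂=-0.442, ω₂=-1.459
apply F[5]=+10.000 → step 6: x=0.050, v=0.839, θ₁=0.265, ω₁=0.277, θ₂=-0.474, ω₂=-1.736
apply F[6]=+10.000 → step 7: x=0.068, v=0.982, θ₁=0.270, ω₁=0.265, θ₂=-0.511, ω₂=-2.005
apply F[7]=+10.000 → step 8: x=0.089, v=1.126, θ₁=0.275, ω₁=0.226, θ₂=-0.554, ω₂=-2.266
apply F[8]=+10.000 → step 9: x=0.113, v=1.271, θ₁=0.279, ω₁=0.157, θ₂=-0.602, ω₂=-2.519
apply F[9]=+10.000 → step 10: x=0.140, v=1.418, θ₁=0.281, ω₁=0.054, θ₂=-0.654, ω₂=-2.765
apply F[10]=+10.000 → step 11: x=0.170, v=1.566, θ₁=0.281, ω₁=-0.086, θ₂=-0.712, ω₂=-3.003
apply F[11]=+10.000 → step 12: x=0.203, v=1.715, θ₁=0.277, ω₁=-0.266, θ₂=-0.775, ω₂=-3.235
apply F[12]=+10.000 → step 13: x=0.239, v=1.866, θ₁=0.270, ω₁=-0.490, θ₂=-0.842, ω₂=-3.460
apply F[13]=+10.000 → step 14: x=0.277, v=2.017, θ₁=0.258, ω₁=-0.761, θ₂=-0.913, ω₂=-3.678
apply F[14]=+10.000 → step 15: x=0.319, v=2.171, θ₁=0.239, ω₁=-1.082, θ₂=-0.989, ω₂=-3.888
apply F[15]=+10.000 → step 16: x=0.364, v=2.326, θ₁=0.214, ω₁=-1.456, θ₂=-1.068, ω₂=-4.085
apply F[16]=+10.000 → step 17: x=0.412, v=2.483, θ₁=0.181, ω₁=-1.886, θ₂=-1.152, ω₂=-4.264
apply F[17]=+10.000 → step 18: x=0.464, v=2.643, θ₁=0.138, ω₁=-2.372, θ₂=-1.239, ω₂=-4.416
apply F[18]=+10.000 → step 19: x=0.518, v=2.806, θ₁=0.085, ω₁=-2.911, θ₂=-1.328, ω₂=-4.528
apply F[19]=+10.000 → step 20: x=0.576, v=2.970, θ₁=0.021, ω₁=-3.498, θ₂=-1.419, ω₂=-4.584
apply F[20]=+10.000 → step 21: x=0.637, v=3.135, θ₁=-0.055, ω₁=-4.120, θ₂=-1.511, ω₂=-4.563
apply F[21]=+10.000 → step 22: x=0.701, v=3.298, θ₁=-0.144, ω₁=-4.762, θ₂=-1.601, ω₂=-4.443
apply F[22]=+10.000 → step 23: x=0.769, v=3.453, θ₁=-0.245, ω₁=-5.404, θ₂=-1.688, ω₂=-4.206
apply F[23]=+10.000 → step 24: x=0.839, v=3.594, θ₁=-0.360, ω₁=-6.028, θ₂=-1.769, ω₂=-3.836
apply F[24]=+10.000 → step 25: x=0.912, v=3.713, θ₁=-0.486, ω₁=-6.625, θ₂=-1.841, ω₂=-3.326
apply F[25]=+10.000 → step 26: x=0.988, v=3.802, θ₁=-0.624, ω₁=-7.197, θ₂=-1.901, ω₂=-2.678
apply F[26]=+10.000 → step 27: x=1.064, v=3.852, θ₁=-0.774, ω₁=-7.768, θ₂=-1.947, ω₂=-1.895
apply F[27]=+10.000 → step 28: x=1.141, v=3.851, θ₁=-0.935, ω₁=-8.383, θ₂=-1.976, ω₂=-0.978
apply F[28]=+10.000 → step 29: x=1.218, v=3.776, θ₁=-1.110, ω₁=-9.110, θ₂=-1.985, ω₂=0.085
apply F[29]=+10.000 → step 30: x=1.292, v=3.586, θ₁=-1.301, ω₁=-10.046, θ₂=-1.971, ω₂=1.311
apply F[30]=+10.000 → step 31: x=1.360, v=3.194, θ₁=-1.514, ω₁=-11.262, θ₂=-1.932, ω₂=2.655
apply F[31]=+10.000 → step 32: x=1.417, v=2.481, θ₁=-1.752, ω₁=-12.545, θ₂=-1.867, ω₂=3.702
apply F[32]=-10.000 → step 33: x=1.456, v=1.349, θ₁=-2.011, ω₁=-13.161, θ₂=-1.793, ω₂=3.443
apply F[33]=-10.000 → step 34: x=1.472, v=0.358, θ₁=-2.273, ω₁=-12.923, θ₂=-1.739, ω₂=1.781
apply F[34]=-10.000 → step 35: x=1.472, v=-0.345, θ₁=-2.526, ω₁=-12.436, θ₂=-1.725, ω₂=-0.496
apply F[35]=-10.000 → step 36: x=1.460, v=-0.829, θ₁=-2.770, ω₁=-11.932, θ₂=-1.760, ω₂=-2.955
apply F[36]=+10.000 → step 37: x=1.443, v=-0.820, θ₁=-2.997, ω₁=-10.731, θ₂=-1.844, ω₂=-5.453
apply F[37]=+10.000 → step 38: x=1.428, v=-0.677, θ₁=-3.197, ω₁=-9.174, θ₂=-1.975, ω₂=-7.563
|θ₁| = 0.774 > 0.705 first at step 27.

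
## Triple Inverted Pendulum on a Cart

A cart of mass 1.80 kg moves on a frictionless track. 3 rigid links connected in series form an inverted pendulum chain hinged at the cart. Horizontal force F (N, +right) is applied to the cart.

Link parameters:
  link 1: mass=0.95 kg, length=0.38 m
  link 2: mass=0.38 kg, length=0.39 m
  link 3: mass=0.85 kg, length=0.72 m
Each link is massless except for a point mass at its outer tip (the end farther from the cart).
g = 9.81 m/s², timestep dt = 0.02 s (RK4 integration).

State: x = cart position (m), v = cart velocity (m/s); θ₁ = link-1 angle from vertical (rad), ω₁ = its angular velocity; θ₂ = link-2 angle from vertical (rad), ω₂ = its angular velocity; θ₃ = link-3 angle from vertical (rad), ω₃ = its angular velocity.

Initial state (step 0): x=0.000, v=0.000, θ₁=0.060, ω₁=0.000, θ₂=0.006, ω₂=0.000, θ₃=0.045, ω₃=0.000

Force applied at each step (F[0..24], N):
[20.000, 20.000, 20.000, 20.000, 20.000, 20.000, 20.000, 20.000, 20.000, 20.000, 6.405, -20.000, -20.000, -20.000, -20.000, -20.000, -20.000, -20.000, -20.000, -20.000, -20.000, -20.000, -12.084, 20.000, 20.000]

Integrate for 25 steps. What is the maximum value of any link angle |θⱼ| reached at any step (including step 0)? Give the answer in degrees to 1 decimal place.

apply F[0]=+20.000 → step 1: x=0.002, v=0.208, θ₁=0.055, ω₁=-0.478, θ₂=0.005, ω₂=-0.111, θ₃=0.045, ω₃=0.036
apply F[1]=+20.000 → step 2: x=0.008, v=0.418, θ₁=0.041, ω₁=-0.975, θ₂=0.002, ω₂=-0.213, θ₃=0.046, ω₃=0.075
apply F[2]=+20.000 → step 3: x=0.019, v=0.633, θ₁=0.016, ω₁=-1.507, θ₂=-0.004, ω₂=-0.299, θ₃=0.048, ω₃=0.115
apply F[3]=+20.000 → step 4: x=0.034, v=0.856, θ₁=-0.020, ω₁=-2.089, θ₂=-0.010, ω₂=-0.359, θ₃=0.051, ω₃=0.158
apply F[4]=+20.000 → step 5: x=0.053, v=1.085, θ₁=-0.068, ω₁=-2.728, θ₂=-0.018, ω₂=-0.389, θ₃=0.055, ω₃=0.200
apply F[5]=+20.000 → step 6: x=0.077, v=1.319, θ₁=-0.129, ω₁=-3.414, θ₂=-0.025, ω₂=-0.389, θ₃=0.059, ω₃=0.233
apply F[6]=+20.000 → step 7: x=0.106, v=1.549, θ₁=-0.205, ω₁=-4.117, θ₂=-0.033, ω₂=-0.377, θ₃=0.064, ω₃=0.251
apply F[7]=+20.000 → step 8: x=0.139, v=1.767, θ₁=-0.294, ω₁=-4.787, θ₂=-0.041, ω₂=-0.388, θ₃=0.069, ω₃=0.244
apply F[8]=+20.000 → step 9: x=0.176, v=1.960, θ₁=-0.396, ω₁=-5.373, θ₂=-0.049, ω₂=-0.466, θ₃=0.073, ω₃=0.210
apply F[9]=+20.000 → step 10: x=0.217, v=2.123, θ₁=-0.508, ω₁=-5.848, θ₂=-0.060, ω₂=-0.646, θ₃=0.077, ω₃=0.150
apply F[10]=+6.405 → step 11: x=0.260, v=2.139, θ₁=-0.627, ω₁=-6.036, θ₂=-0.075, ω₂=-0.826, θ₃=0.080, ω₃=0.101
apply F[11]=-20.000 → step 12: x=0.300, v=1.924, θ₁=-0.746, ω₁=-5.937, θ₂=-0.091, ω₂=-0.799, θ₃=0.082, ω₃=0.105
apply F[12]=-20.000 → step 13: x=0.337, v=1.712, θ₁=-0.865, ω₁=-5.939, θ₂=-0.107, ω₂=-0.759, θ₃=0.084, ω₃=0.110
apply F[13]=-20.000 → step 14: x=0.369, v=1.499, θ₁=-0.984, ω₁=-6.023, θ₂=-0.121, ω₂=-0.725, θ₃=0.086, ω₃=0.114
apply F[14]=-20.000 → step 15: x=0.397, v=1.279, θ₁=-1.106, ω₁=-6.179, θ₂=-0.136, ω₂=-0.713, θ₃=0.088, ω₃=0.114
apply F[15]=-20.000 → step 16: x=0.420, v=1.049, θ₁=-1.232, ω₁=-6.403, θ₂=-0.150, ω₂=-0.741, θ₃=0.091, ω₃=0.108
apply F[16]=-20.000 → step 17: x=0.439, v=0.805, θ₁=-1.363, ω₁=-6.698, θ₂=-0.166, ω₂=-0.828, θ₃=0.093, ω₃=0.098
apply F[17]=-20.000 → step 18: x=0.452, v=0.543, θ₁=-1.500, ω₁=-7.074, θ₂=-0.184, ω₂=-0.999, θ₃=0.094, ω₃=0.084
apply F[18]=-20.000 → step 19: x=0.460, v=0.256, θ₁=-1.647, ω₁=-7.548, θ₂=-0.206, ω₂=-1.286, θ₃=0.096, ω₃=0.066
apply F[19]=-20.000 → step 20: x=0.462, v=-0.062, θ₁=-1.803, ω₁=-8.146, θ₂=-0.236, ω₂=-1.737, θ₃=0.097, ω₃=0.050
apply F[20]=-20.000 → step 21: x=0.457, v=-0.420, θ₁=-1.973, ω₁=-8.910, θ₂=-0.277, ω₂=-2.420, θ₃=0.098, ω₃=0.041
apply F[21]=-20.000 → step 22: x=0.445, v=-0.829, θ₁=-2.161, ω₁=-9.891, θ₂=-0.335, ω₂=-3.447, θ₃=0.099, ω₃=0.049
apply F[22]=-12.084 → step 23: x=0.425, v=-1.229, θ₁=-2.370, ω₁=-11.038, θ₂=-0.420, ω₂=-5.104, θ₃=0.100, ω₃=0.099
apply F[23]=+20.000 → step 24: x=0.399, v=-1.357, θ₁=-2.598, ω₁=-11.758, θ₂=-0.548, ω₂=-7.760, θ₃=0.103, ω₃=0.209
apply F[24]=+20.000 → step 25: x=0.371, v=-1.402, θ₁=-2.837, ω₁=-12.031, θ₂=-0.731, ω₂=-10.474, θ₃=0.108, ω₃=0.160
Max |angle| over trajectory = 2.837 rad = 162.6°.

Answer: 162.6°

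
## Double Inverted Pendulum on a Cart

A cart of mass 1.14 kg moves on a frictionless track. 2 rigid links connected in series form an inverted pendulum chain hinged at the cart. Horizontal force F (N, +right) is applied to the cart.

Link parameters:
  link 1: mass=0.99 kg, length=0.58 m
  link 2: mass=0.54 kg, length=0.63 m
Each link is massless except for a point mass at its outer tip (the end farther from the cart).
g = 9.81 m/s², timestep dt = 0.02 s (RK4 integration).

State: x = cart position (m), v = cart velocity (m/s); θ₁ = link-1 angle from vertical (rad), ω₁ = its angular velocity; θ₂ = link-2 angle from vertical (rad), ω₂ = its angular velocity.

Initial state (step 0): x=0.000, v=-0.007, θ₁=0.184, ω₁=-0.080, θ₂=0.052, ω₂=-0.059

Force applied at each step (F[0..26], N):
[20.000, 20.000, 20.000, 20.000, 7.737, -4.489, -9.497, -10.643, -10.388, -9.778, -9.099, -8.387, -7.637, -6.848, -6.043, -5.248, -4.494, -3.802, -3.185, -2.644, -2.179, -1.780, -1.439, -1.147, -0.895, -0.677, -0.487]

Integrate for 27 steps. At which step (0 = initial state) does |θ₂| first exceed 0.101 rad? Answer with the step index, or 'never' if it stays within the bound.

apply F[0]=+20.000 → step 1: x=0.003, v=0.285, θ₁=0.178, ω₁=-0.485, θ₂=0.050, ω₂=-0.137
apply F[1]=+20.000 → step 2: x=0.011, v=0.582, θ₁=0.165, ω₁=-0.903, θ₂=0.047, ω₂=-0.208
apply F[2]=+20.000 → step 3: x=0.026, v=0.886, θ₁=0.142, ω₁=-1.347, θ₂=0.042, ω₂=-0.268
apply F[3]=+20.000 → step 4: x=0.047, v=1.202, θ₁=0.110, ω₁=-1.828, θ₂=0.036, ω₂=-0.312
apply F[4]=+7.737 → step 5: x=0.072, v=1.318, θ₁=0.072, ω₁=-1.987, θ₂=0.029, ω₂=-0.336
apply F[5]=-4.489 → step 6: x=0.098, v=1.229, θ₁=0.034, ω₁=-1.812, θ₂=0.023, ω₂=-0.346
apply F[6]=-9.497 → step 7: x=0.120, v=1.059, θ₁=0.001, ω₁=-1.513, θ₂=0.016, ω₂=-0.345
apply F[7]=-10.643 → step 8: x=0.140, v=0.875, θ₁=-0.026, ω₁=-1.205, θ₂=0.009, ω₂=-0.334
apply F[8]=-10.388 → step 9: x=0.156, v=0.702, θ₁=-0.047, ω₁=-0.927, θ₂=0.002, ω₂=-0.314
apply F[9]=-9.778 → step 10: x=0.168, v=0.545, θ₁=-0.063, ω₁=-0.686, θ₂=-0.004, ω₂=-0.288
apply F[10]=-9.099 → step 11: x=0.178, v=0.404, θ₁=-0.075, ω₁=-0.479, θ₂=-0.009, ω₂=-0.257
apply F[11]=-8.387 → step 12: x=0.184, v=0.279, θ₁=-0.083, ω₁=-0.303, θ₂=-0.014, ω₂=-0.223
apply F[12]=-7.637 → step 13: x=0.189, v=0.168, θ₁=-0.087, ω₁=-0.155, θ₂=-0.018, ω₂=-0.188
apply F[13]=-6.848 → step 14: x=0.191, v=0.072, θ₁=-0.089, ω₁=-0.033, θ₂=-0.021, ω₂=-0.154
apply F[14]=-6.043 → step 15: x=0.192, v=-0.010, θ₁=-0.089, ω₁=0.065, θ₂=-0.024, ω₂=-0.121
apply F[15]=-5.248 → step 16: x=0.191, v=-0.078, θ₁=-0.087, ω₁=0.141, θ₂=-0.026, ω₂=-0.090
apply F[16]=-4.494 → step 17: x=0.189, v=-0.134, θ₁=-0.084, ω₁=0.197, θ₂=-0.028, ω₂=-0.062
apply F[17]=-3.802 → step 18: x=0.186, v=-0.179, θ₁=-0.079, ω₁=0.238, θ₂=-0.029, ω₂=-0.036
apply F[18]=-3.185 → step 19: x=0.182, v=-0.215, θ₁=-0.074, ω₁=0.264, θ₂=-0.029, ω₂=-0.013
apply F[19]=-2.644 → step 20: x=0.177, v=-0.242, θ₁=-0.069, ω₁=0.279, θ₂=-0.029, ω₂=0.007
apply F[20]=-2.179 → step 21: x=0.172, v=-0.263, θ₁=-0.063, ω₁=0.286, θ₂=-0.029, ω₂=0.025
apply F[21]=-1.780 → step 22: x=0.167, v=-0.279, θ₁=-0.057, ω₁=0.287, θ₂=-0.028, ω₂=0.040
apply F[22]=-1.439 → step 23: x=0.161, v=-0.290, θ₁=-0.052, ω₁=0.282, θ₂=-0.027, ω₂=0.053
apply F[23]=-1.147 → step 24: x=0.155, v=-0.297, θ₁=-0.046, ω₁=0.274, θ₂=-0.026, ω₂=0.063
apply F[24]=-0.895 → step 25: x=0.149, v=-0.301, θ₁=-0.041, ω₁=0.264, θ₂=-0.025, ω₂=0.072
apply F[25]=-0.677 → step 26: x=0.143, v=-0.303, θ₁=-0.036, ω₁=0.251, θ₂=-0.023, ω₂=0.079
apply F[26]=-0.487 → step 27: x=0.137, v=-0.303, θ₁=-0.031, ω₁=0.238, θ₂=-0.022, ω₂=0.084
max |θ₂| = 0.052 ≤ 0.101 over all 28 states.

Answer: never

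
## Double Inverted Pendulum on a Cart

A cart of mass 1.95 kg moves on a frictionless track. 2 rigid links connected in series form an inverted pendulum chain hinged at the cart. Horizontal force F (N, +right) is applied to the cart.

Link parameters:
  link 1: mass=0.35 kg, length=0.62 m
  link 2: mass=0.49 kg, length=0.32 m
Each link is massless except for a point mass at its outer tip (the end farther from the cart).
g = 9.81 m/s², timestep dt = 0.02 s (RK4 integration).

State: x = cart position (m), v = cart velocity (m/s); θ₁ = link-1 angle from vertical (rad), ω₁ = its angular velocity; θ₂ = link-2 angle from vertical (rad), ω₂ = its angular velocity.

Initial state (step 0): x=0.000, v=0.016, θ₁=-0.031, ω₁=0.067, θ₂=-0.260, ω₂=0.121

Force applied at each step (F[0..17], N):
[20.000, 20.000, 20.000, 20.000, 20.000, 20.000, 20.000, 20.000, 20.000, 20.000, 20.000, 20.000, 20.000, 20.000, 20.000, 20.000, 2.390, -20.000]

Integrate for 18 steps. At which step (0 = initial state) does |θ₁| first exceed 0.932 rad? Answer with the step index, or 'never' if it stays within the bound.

apply F[0]=+20.000 → step 1: x=0.002, v=0.224, θ₁=-0.032, ω₁=-0.189, θ₂=-0.261, ω₂=-0.179
apply F[1]=+20.000 → step 2: x=0.009, v=0.431, θ₁=-0.039, ω₁=-0.448, θ₂=-0.267, ω₂=-0.476
apply F[2]=+20.000 → step 3: x=0.020, v=0.640, θ₁=-0.050, ω₁=-0.714, θ₂=-0.280, ω₂=-0.763
apply F[3]=+20.000 → step 4: x=0.035, v=0.849, θ₁=-0.067, ω₁=-0.990, θ₂=-0.298, ω₂=-1.037
apply F[4]=+20.000 → step 5: x=0.054, v=1.059, θ₁=-0.090, ω₁=-1.281, θ₂=-0.321, ω₂=-1.290
apply F[5]=+20.000 → step 6: x=0.077, v=1.270, θ₁=-0.119, ω₁=-1.589, θ₂=-0.349, ω₂=-1.514
apply F[6]=+20.000 → step 7: x=0.104, v=1.481, θ₁=-0.154, ω₁=-1.918, θ₂=-0.381, ω₂=-1.702
apply F[7]=+20.000 → step 8: x=0.136, v=1.693, θ₁=-0.195, ω₁=-2.271, θ₂=-0.417, ω₂=-1.844
apply F[8]=+20.000 → step 9: x=0.172, v=1.903, θ₁=-0.245, ω₁=-2.650, θ₂=-0.455, ω₂=-1.932
apply F[9]=+20.000 → step 10: x=0.212, v=2.110, θ₁=-0.302, ω₁=-3.053, θ₂=-0.494, ω₂=-1.958
apply F[10]=+20.000 → step 11: x=0.256, v=2.311, θ₁=-0.367, ω₁=-3.478, θ₂=-0.533, ω₂=-1.925
apply F[11]=+20.000 → step 12: x=0.305, v=2.504, θ₁=-0.441, ω₁=-3.915, θ₂=-0.570, ω₂=-1.842
apply F[12]=+20.000 → step 13: x=0.357, v=2.682, θ₁=-0.523, ω₁=-4.350, θ₂=-0.606, ω₂=-1.739
apply F[13]=+20.000 → step 14: x=0.412, v=2.844, θ₁=-0.615, ω₁=-4.763, θ₂=-0.640, ω₂=-1.664
apply F[14]=+20.000 → step 15: x=0.470, v=2.983, θ₁=-0.714, ω₁=-5.131, θ₂=-0.673, ω₂=-1.679
apply F[15]=+20.000 → step 16: x=0.531, v=3.100, θ₁=-0.819, ω₁=-5.434, θ₂=-0.708, ω₂=-1.848
apply F[16]=+2.390 → step 17: x=0.593, v=3.052, θ₁=-0.929, ω₁=-5.552, θ₂=-0.747, ω₂=-2.089
apply F[17]=-20.000 → step 18: x=0.651, v=2.816, θ₁=-1.040, ω₁=-5.557, θ₂=-0.790, ω₂=-2.230
|θ₁| = 1.040 > 0.932 first at step 18.

Answer: 18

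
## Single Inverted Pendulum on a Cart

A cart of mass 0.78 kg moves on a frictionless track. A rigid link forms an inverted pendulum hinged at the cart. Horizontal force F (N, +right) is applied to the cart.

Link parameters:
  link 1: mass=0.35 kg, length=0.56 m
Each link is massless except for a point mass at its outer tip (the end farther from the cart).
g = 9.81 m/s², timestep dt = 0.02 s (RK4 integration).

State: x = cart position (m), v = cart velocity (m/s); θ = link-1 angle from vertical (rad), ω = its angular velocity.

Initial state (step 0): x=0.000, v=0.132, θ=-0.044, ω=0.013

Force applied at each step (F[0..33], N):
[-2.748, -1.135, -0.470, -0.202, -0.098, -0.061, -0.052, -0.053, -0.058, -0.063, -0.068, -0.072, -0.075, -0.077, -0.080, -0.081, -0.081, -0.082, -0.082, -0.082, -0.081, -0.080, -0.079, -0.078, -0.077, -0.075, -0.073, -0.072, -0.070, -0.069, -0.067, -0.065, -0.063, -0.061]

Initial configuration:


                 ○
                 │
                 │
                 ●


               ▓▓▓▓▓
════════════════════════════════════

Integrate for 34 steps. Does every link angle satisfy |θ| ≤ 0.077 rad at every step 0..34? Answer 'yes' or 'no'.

apply F[0]=-2.748 → step 1: x=0.002, v=0.065, θ=-0.043, ω=0.117
apply F[1]=-1.135 → step 2: x=0.003, v=0.040, θ=-0.040, ω=0.147
apply F[2]=-0.470 → step 3: x=0.004, v=0.031, θ=-0.037, ω=0.149
apply F[3]=-0.202 → step 4: x=0.004, v=0.029, θ=-0.034, ω=0.141
apply F[4]=-0.098 → step 5: x=0.005, v=0.030, θ=-0.032, ω=0.128
apply F[5]=-0.061 → step 6: x=0.006, v=0.031, θ=-0.029, ω=0.116
apply F[6]=-0.052 → step 7: x=0.006, v=0.032, θ=-0.027, ω=0.104
apply F[7]=-0.053 → step 8: x=0.007, v=0.033, θ=-0.025, ω=0.093
apply F[8]=-0.058 → step 9: x=0.007, v=0.033, θ=-0.023, ω=0.084
apply F[9]=-0.063 → step 10: x=0.008, v=0.034, θ=-0.022, ω=0.075
apply F[10]=-0.068 → step 11: x=0.009, v=0.034, θ=-0.020, ω=0.068
apply F[11]=-0.072 → step 12: x=0.010, v=0.034, θ=-0.019, ω=0.061
apply F[12]=-0.075 → step 13: x=0.010, v=0.033, θ=-0.018, ω=0.055
apply F[13]=-0.077 → step 14: x=0.011, v=0.033, θ=-0.017, ω=0.050
apply F[14]=-0.080 → step 15: x=0.011, v=0.032, θ=-0.016, ω=0.046
apply F[15]=-0.081 → step 16: x=0.012, v=0.032, θ=-0.015, ω=0.042
apply F[16]=-0.081 → step 17: x=0.013, v=0.031, θ=-0.014, ω=0.038
apply F[17]=-0.082 → step 18: x=0.013, v=0.030, θ=-0.013, ω=0.035
apply F[18]=-0.082 → step 19: x=0.014, v=0.029, θ=-0.013, ω=0.032
apply F[19]=-0.082 → step 20: x=0.015, v=0.028, θ=-0.012, ω=0.030
apply F[20]=-0.081 → step 21: x=0.015, v=0.027, θ=-0.011, ω=0.027
apply F[21]=-0.080 → step 22: x=0.016, v=0.026, θ=-0.011, ω=0.025
apply F[22]=-0.079 → step 23: x=0.016, v=0.025, θ=-0.010, ω=0.024
apply F[23]=-0.078 → step 24: x=0.017, v=0.024, θ=-0.010, ω=0.022
apply F[24]=-0.077 → step 25: x=0.017, v=0.022, θ=-0.009, ω=0.021
apply F[25]=-0.075 → step 26: x=0.017, v=0.021, θ=-0.009, ω=0.019
apply F[26]=-0.073 → step 27: x=0.018, v=0.020, θ=-0.009, ω=0.018
apply F[27]=-0.072 → step 28: x=0.018, v=0.019, θ=-0.008, ω=0.017
apply F[28]=-0.070 → step 29: x=0.019, v=0.018, θ=-0.008, ω=0.016
apply F[29]=-0.069 → step 30: x=0.019, v=0.017, θ=-0.008, ω=0.015
apply F[30]=-0.067 → step 31: x=0.019, v=0.016, θ=-0.007, ω=0.015
apply F[31]=-0.065 → step 32: x=0.020, v=0.015, θ=-0.007, ω=0.014
apply F[32]=-0.063 → step 33: x=0.020, v=0.014, θ=-0.007, ω=0.013
apply F[33]=-0.061 → step 34: x=0.020, v=0.013, θ=-0.007, ω=0.013
Max |angle| over trajectory = 0.044 rad; bound = 0.077 → within bound.

Answer: yes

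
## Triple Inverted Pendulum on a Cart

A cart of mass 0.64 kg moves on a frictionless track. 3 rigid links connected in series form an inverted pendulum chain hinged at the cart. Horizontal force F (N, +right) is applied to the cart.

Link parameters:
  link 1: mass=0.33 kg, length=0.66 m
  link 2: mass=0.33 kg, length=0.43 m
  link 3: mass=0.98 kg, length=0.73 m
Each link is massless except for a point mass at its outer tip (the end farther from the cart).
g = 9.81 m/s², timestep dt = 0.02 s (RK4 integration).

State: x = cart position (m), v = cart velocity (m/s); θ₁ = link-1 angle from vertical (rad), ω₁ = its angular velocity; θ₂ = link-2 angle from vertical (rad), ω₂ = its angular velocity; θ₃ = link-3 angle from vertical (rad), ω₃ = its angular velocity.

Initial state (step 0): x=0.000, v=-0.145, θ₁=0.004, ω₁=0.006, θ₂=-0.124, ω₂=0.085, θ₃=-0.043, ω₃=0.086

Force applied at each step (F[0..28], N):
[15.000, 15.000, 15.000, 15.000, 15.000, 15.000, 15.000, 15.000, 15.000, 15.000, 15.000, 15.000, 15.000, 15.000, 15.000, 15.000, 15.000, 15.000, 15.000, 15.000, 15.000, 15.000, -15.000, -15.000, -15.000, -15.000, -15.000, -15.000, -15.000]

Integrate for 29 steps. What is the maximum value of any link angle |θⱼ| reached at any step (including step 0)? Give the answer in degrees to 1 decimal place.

Answer: 124.0°

Derivation:
apply F[0]=+15.000 → step 1: x=0.002, v=0.323, θ₁=-0.002, ω₁=-0.566, θ₂=-0.126, ω₂=-0.281, θ₃=-0.040, ω₃=0.166
apply F[1]=+15.000 → step 2: x=0.013, v=0.795, θ₁=-0.019, ω₁=-1.166, θ₂=-0.135, ω₂=-0.616, θ₃=-0.036, ω₃=0.248
apply F[2]=+15.000 → step 3: x=0.034, v=1.275, θ₁=-0.049, ω₁=-1.814, θ₂=-0.150, ω₂=-0.887, θ₃=-0.031, ω₃=0.326
apply F[3]=+15.000 → step 4: x=0.064, v=1.759, θ₁=-0.092, ω₁=-2.519, θ₂=-0.170, ω₂=-1.052, θ₃=-0.023, ω₃=0.385
apply F[4]=+15.000 → step 5: x=0.104, v=2.232, θ₁=-0.150, ω₁=-3.260, θ₂=-0.191, ω₂=-1.082, θ₃=-0.016, ω₃=0.396
apply F[5]=+15.000 → step 6: x=0.153, v=2.669, θ₁=-0.222, ω₁=-3.970, θ₂=-0.212, ω₂=-0.988, θ₃=-0.008, ω₃=0.329
apply F[6]=+15.000 → step 7: x=0.210, v=3.043, θ₁=-0.308, ω₁=-4.559, θ₂=-0.231, ω₂=-0.861, θ₃=-0.003, ω₃=0.168
apply F[7]=+15.000 → step 8: x=0.274, v=3.342, θ₁=-0.403, ω₁=-4.957, θ₂=-0.247, ω₂=-0.826, θ₃=-0.002, ω₃=-0.067
apply F[8]=+15.000 → step 9: x=0.344, v=3.575, θ₁=-0.505, ω₁=-5.170, θ₂=-0.265, ω₂=-0.969, θ₃=-0.006, ω₃=-0.338
apply F[9]=+15.000 → step 10: x=0.417, v=3.763, θ₁=-0.609, ω₁=-5.245, θ₂=-0.287, ω₂=-1.293, θ₃=-0.015, ω₃=-0.615
apply F[10]=+15.000 → step 11: x=0.494, v=3.922, θ₁=-0.714, ω₁=-5.233, θ₂=-0.318, ω₂=-1.758, θ₃=-0.030, ω₃=-0.887
apply F[11]=+15.000 → step 12: x=0.574, v=4.060, θ₁=-0.818, ω₁=-5.165, θ₂=-0.358, ω₂=-2.317, θ₃=-0.051, ω₃=-1.158
apply F[12]=+15.000 → step 13: x=0.656, v=4.181, θ₁=-0.920, ω₁=-5.054, θ₂=-0.411, ω₂=-2.926, θ₃=-0.077, ω₃=-1.436
apply F[13]=+15.000 → step 14: x=0.741, v=4.287, θ₁=-1.020, ω₁=-4.903, θ₂=-0.475, ω₂=-3.548, θ₃=-0.109, ω₃=-1.735
apply F[14]=+15.000 → step 15: x=0.828, v=4.377, θ₁=-1.116, ω₁=-4.713, θ₂=-0.552, ω₂=-4.150, θ₃=-0.146, ω₃=-2.068
apply F[15]=+15.000 → step 16: x=0.916, v=4.451, θ₁=-1.208, ω₁=-4.487, θ₂=-0.641, ω₂=-4.698, θ₃=-0.192, ω₃=-2.448
apply F[16]=+15.000 → step 17: x=1.005, v=4.509, θ₁=-1.295, ω₁=-4.229, θ₂=-0.740, ω₂=-5.161, θ₃=-0.245, ω₃=-2.886
apply F[17]=+15.000 → step 18: x=1.096, v=4.550, θ₁=-1.377, ω₁=-3.949, θ₂=-0.847, ω₂=-5.507, θ₃=-0.307, ω₃=-3.391
apply F[18]=+15.000 → step 19: x=1.187, v=4.574, θ₁=-1.453, ω₁=-3.659, θ₂=-0.959, ω₂=-5.702, θ₃=-0.381, ω₃=-3.966
apply F[19]=+15.000 → step 20: x=1.279, v=4.579, θ₁=-1.523, ω₁=-3.376, θ₂=-1.074, ω₂=-5.716, θ₃=-0.467, ω₃=-4.612
apply F[20]=+15.000 → step 21: x=1.370, v=4.564, θ₁=-1.588, ω₁=-3.111, θ₂=-1.186, ω₂=-5.520, θ₃=-0.566, ω₃=-5.322
apply F[21]=+15.000 → step 22: x=1.461, v=4.526, θ₁=-1.648, ω₁=-2.872, θ₂=-1.293, ω₂=-5.094, θ₃=-0.680, ω₃=-6.087
apply F[22]=-15.000 → step 23: x=1.547, v=4.051, θ₁=-1.707, ω₁=-3.059, θ₂=-1.386, ω₂=-4.248, θ₃=-0.804, ω₃=-6.373
apply F[23]=-15.000 → step 24: x=1.623, v=3.557, θ₁=-1.771, ω₁=-3.297, θ₂=-1.463, ω₂=-3.412, θ₃=-0.935, ω₃=-6.653
apply F[24]=-15.000 → step 25: x=1.689, v=3.032, θ₁=-1.839, ω₁=-3.565, θ₂=-1.523, ω₂=-2.617, θ₃=-1.071, ω₃=-6.940
apply F[25]=-15.000 → step 26: x=1.744, v=2.459, θ₁=-1.913, ω₁=-3.841, θ₂=-1.568, ω₂=-1.931, θ₃=-1.212, ω₃=-7.235
apply F[26]=-15.000 → step 27: x=1.787, v=1.828, θ₁=-1.993, ω₁=-4.098, θ₂=-1.602, ω₂=-1.472, θ₃=-1.360, ω₃=-7.512
apply F[27]=-15.000 → step 28: x=1.817, v=1.140, θ₁=-2.077, ω₁=-4.310, θ₂=-1.630, ω₂=-1.405, θ₃=-1.512, ω₃=-7.717
apply F[28]=-15.000 → step 29: x=1.832, v=0.412, θ₁=-2.165, ω₁=-4.474, θ₂=-1.661, ω₂=-1.860, θ₃=-1.668, ω₃=-7.787
Max |angle| over trajectory = 2.165 rad = 124.0°.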